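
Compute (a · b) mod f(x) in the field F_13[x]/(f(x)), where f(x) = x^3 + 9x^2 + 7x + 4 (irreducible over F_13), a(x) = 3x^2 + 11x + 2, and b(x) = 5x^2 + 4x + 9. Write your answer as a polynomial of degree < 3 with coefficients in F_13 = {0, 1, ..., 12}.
a · b ≡ 3x^2 + 3x + 4 (mod f(x))

Multiply in F_13[x]: a(x)·b(x) = (3x^2 + 11x + 2)·(5x^2 + 4x + 9) = 2x^4 + 2x^3 + 3x^2 + 3x + 5. This has degree ≥ 3, so divide by f(x) over F_13: 2x^4 + 2x^3 + 3x^2 + 3x + 5 = (2x + 10)·(x^3 + 9x^2 + 7x + 4) + (3x^2 + 3x + 4). Hence a·b ≡ 3x^2 + 3x + 4 (mod f). (F_13[x]/(f) is a field with 13^3 = 2197 elements since f is irreducible of degree 3.)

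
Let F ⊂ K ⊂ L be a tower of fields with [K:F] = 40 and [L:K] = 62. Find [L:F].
[L:F] = 2480

The tower law says that for any tower of field extensions F ⊂ K ⊂ L with finite degrees, [L:F] = [L:K] · [K:F]. Here this gives [L:F] = 62 · 40 = 2480.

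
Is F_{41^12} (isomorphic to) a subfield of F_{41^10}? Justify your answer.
No: F_{41^12} is not a subfield of F_{41^10}

F_{p^m} embeds in F_{p^n} iff m | n. Here 12 ∤ 10 (since 10 = 0·12 + 10 with remainder 10 ≠ 0), so F_{41^12} is not a subfield of F_{41^10}. Equivalently: if it were, the tower law would give 12 = [F_{41^12}:F_41] dividing [F_{41^10}:F_41] = 10, contradiction.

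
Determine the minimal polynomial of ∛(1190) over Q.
m_α(x) = x^3 - 1190

α satisfies α^3 = 1190, so x^3 - 1190 annihilates α. By the rational root test, a rational root p/q (in lowest terms) of x^3 - 1190 would satisfy p^3 = 1190 q^3, forcing q = 1 and p^3 = 1190; but 1190 is not a perfect cube, contradiction. A monic cubic over Q with no rational root is irreducible (any nontrivial factorization would include a linear factor). Hence x^3 - 1190 is the minimal polynomial of α, and in particular [Q(α):Q] = 3.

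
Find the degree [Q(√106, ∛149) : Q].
[Q(√106, ∛149) : Q] = 6

Let L = Q(√106, ∛149). Since Q(√106) ⊂ L and [Q(√106):Q] = 2, the tower law gives 2 | [L:Q]. Likewise Q(∛149) ⊂ L with [Q(∛149):Q] = 3 (because 149 is not a perfect cube), so 3 | [L:Q]. As gcd(2,3) = 1, [L:Q] is divisible by 6. Conversely L is generated over Q by √106 and ∛149, so [L:Q] ≤ 2·3 = 6. Therefore [Q(√106, ∛149) : Q] = 6.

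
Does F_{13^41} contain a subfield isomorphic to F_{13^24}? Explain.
No: F_{13^24} is not a subfield of F_{13^41}

F_{p^m} embeds in F_{p^n} iff m | n. Here 24 ∤ 41 (since 41 = 1·24 + 17 with remainder 17 ≠ 0), so F_{13^24} is not a subfield of F_{13^41}. Equivalently: if it were, the tower law would give 24 = [F_{13^24}:F_13] dividing [F_{13^41}:F_13] = 41, contradiction.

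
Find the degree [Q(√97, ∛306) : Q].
[Q(√97, ∛306) : Q] = 6

Let L = Q(√97, ∛306). Since Q(√97) ⊂ L and [Q(√97):Q] = 2, the tower law gives 2 | [L:Q]. Likewise Q(∛306) ⊂ L with [Q(∛306):Q] = 3 (because 306 is not a perfect cube), so 3 | [L:Q]. As gcd(2,3) = 1, [L:Q] is divisible by 6. Conversely L is generated over Q by √97 and ∛306, so [L:Q] ≤ 2·3 = 6. Therefore [Q(√97, ∛306) : Q] = 6.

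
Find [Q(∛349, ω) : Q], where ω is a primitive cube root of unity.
[Q(∛349, ω) : Q] = 6

[Q(∛349):Q] = 3 (min poly x^3 - 349, irreducible since 349 is not a perfect cube). [Q(ω):Q] = 2 (min poly x^2 + x + 1). Since Q(∛349) ⊂ R and ω ∉ R, we have ω ∉ Q(∛349), so x^2 + x + 1 remains irreducible over Q(∛349) and [Q(∛349, ω) : Q(∛349)] = 2. By the tower law, [Q(∛349, ω) : Q] = 3 · 2 = 6. (In fact Q(∛349, ω) is the splitting field of x^3 - 349 over Q.)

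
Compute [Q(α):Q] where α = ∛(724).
[Q(α):Q] = 3

The minimal polynomial of α is x^3 - 724, irreducible over Q since 724 is not a perfect cube (so x^3 - 724 has no rational root). Hence [Q(α):Q] = deg(m_α) = 3.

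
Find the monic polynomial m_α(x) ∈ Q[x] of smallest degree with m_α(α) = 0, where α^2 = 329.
m_α(x) = x^2 - 329

α satisfies α^2 - 329 = 0, so x^2 - 329 annihilates α. Since d = 329 is squarefree and ≠ 1, it is not a perfect square in Q, so x^2 - 329 has no rational root and is therefore irreducible over Q (a degree-2 polynomial over a field is irreducible iff it has no root). Hence m_α(x) = x^2 - 329.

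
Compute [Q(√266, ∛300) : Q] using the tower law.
[Q(√266, ∛300) : Q] = 6

Let L = Q(√266, ∛300). Since Q(√266) ⊂ L and [Q(√266):Q] = 2, the tower law gives 2 | [L:Q]. Likewise Q(∛300) ⊂ L with [Q(∛300):Q] = 3 (because 300 is not a perfect cube), so 3 | [L:Q]. As gcd(2,3) = 1, [L:Q] is divisible by 6. Conversely L is generated over Q by √266 and ∛300, so [L:Q] ≤ 2·3 = 6. Therefore [Q(√266, ∛300) : Q] = 6.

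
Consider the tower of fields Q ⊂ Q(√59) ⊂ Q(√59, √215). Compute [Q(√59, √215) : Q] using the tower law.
[Q(√59, √215) : Q] = 4

[Q(√59):Q] = 2 (min poly x^2 - 59, irreducible since 59 is squarefree > 1). For the top step, suppose √215 ∈ Q(√59), say √215 = c + d√59 with c, d ∈ Q. Squaring: 215 = c^2 + 59d^2 + 2cd√59. Since √59 ∉ Q this forces 2cd = 0. If d = 0 then √215 = c ∈ Q, contradicting 215 squarefree > 1. If c = 0 then 215 = 59d^2, so 59·215 = (59d)^2 is a perfect square in Q — but 59·215 = 12685 is not a perfect square (since 59 and 215 are distinct squarefree integers). Contradiction. Hence √215 ∉ Q(√59), so x^2 - 215 stays irreducible over Q(√59) and [Q(√59, √215) : Q(√59)] = 2. By the tower law, [Q(√59, √215) : Q] = 2 · 2 = 4.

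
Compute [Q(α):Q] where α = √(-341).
[Q(α):Q] = 2

[Q(α):Q] equals the degree of the minimal polynomial of α. Here α^2 = -341 and x^2 + 341 is irreducible (d = -341 is squarefree, ≠ 1, hence not a square), so deg(m_α) = 2. Thus [Q(α):Q] = 2.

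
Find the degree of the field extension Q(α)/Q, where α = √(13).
[Q(α):Q] = 2

[Q(α):Q] equals the degree of the minimal polynomial of α. Here α^2 = 13 and x^2 - 13 is irreducible (d = 13 is squarefree, ≠ 1, hence not a square), so deg(m_α) = 2. Thus [Q(α):Q] = 2.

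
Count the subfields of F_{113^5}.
F_{113^5} has 2 subfields

The subfields of F_{p^n} are exactly the fields F_{p^d} for d | n (each is the fixed field of the unique index-d subgroup of Gal(F_{p^n}/F_p) ≅ Z/nZ). The divisors of n = 5 are {1, 5}, giving 2 subfields: F_{113^1}, F_{113^5}.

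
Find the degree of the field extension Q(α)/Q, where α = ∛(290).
[Q(α):Q] = 3

The minimal polynomial of α is x^3 - 290, irreducible over Q since 290 is not a perfect cube (so x^3 - 290 has no rational root). Hence [Q(α):Q] = deg(m_α) = 3.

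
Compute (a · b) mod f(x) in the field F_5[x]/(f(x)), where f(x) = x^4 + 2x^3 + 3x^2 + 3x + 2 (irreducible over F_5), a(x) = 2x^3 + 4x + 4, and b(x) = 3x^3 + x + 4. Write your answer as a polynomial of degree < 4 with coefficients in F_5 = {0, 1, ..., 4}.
a · b ≡ 3x^3 + 3x^2 + 4x + 1 (mod f(x))

Multiply in F_5[x]: a(x)·b(x) = (2x^3 + 4x + 4)·(3x^3 + x + 4) = x^6 + 4x^4 + 4x^2 + 1. This has degree ≥ 4, so divide by f(x) over F_5: x^6 + 4x^4 + 4x^2 + 1 = (x^2 + 3x)·(x^4 + 2x^3 + 3x^2 + 3x + 2) + (3x^3 + 3x^2 + 4x + 1). Hence a·b ≡ 3x^3 + 3x^2 + 4x + 1 (mod f). (F_5[x]/(f) is a field with 5^4 = 625 elements since f is irreducible of degree 4.)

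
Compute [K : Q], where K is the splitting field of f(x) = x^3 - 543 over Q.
[K : Q] = 6

The roots of x^3 - 543 are ∛543, ω∛543, ω^2∛543 where ω = e^(2πi/3) is a primitive cube root of unity, so K = Q(∛543, ω). Now [Q(∛543):Q] = 3 (since 543 is not a perfect cube, x^3 - 543 is irreducible) and [Q(ω):Q] = 2. Both 2 and 3 divide [K:Q], and [K:Q] ≤ 3·2 = 6, so [K:Q] = 6. (Equivalently: Q(∛543) ⊂ R but ω ∉ R, so [K : Q(∛543)] = 2.)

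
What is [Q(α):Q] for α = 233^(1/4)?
[Q(α):Q] = 4

α is a root of x^4 - 233. By Eisenstein's criterion at the prime p = 233 (which divides the constant term 233 but p^2 = 54289 does not, since 233 is squarefree), x^4 - 233 is irreducible over Q. Hence [Q(α):Q] = 4.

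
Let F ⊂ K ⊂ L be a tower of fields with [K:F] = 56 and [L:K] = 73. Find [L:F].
[L:F] = 4088

The tower law says that for any tower of field extensions F ⊂ K ⊂ L with finite degrees, [L:F] = [L:K] · [K:F]. Here this gives [L:F] = 73 · 56 = 4088.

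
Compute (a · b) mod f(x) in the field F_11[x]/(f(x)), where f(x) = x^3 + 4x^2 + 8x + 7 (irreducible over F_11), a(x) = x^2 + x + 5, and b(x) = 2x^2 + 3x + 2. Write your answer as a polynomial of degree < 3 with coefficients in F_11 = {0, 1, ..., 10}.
a · b ≡ 5x + 9 (mod f(x))

Multiply in F_11[x]: a(x)·b(x) = (x^2 + x + 5)·(2x^2 + 3x + 2) = 2x^4 + 5x^3 + 4x^2 + 6x + 10. This has degree ≥ 3, so divide by f(x) over F_11: 2x^4 + 5x^3 + 4x^2 + 6x + 10 = (2x + 8)·(x^3 + 4x^2 + 8x + 7) + (5x + 9). Hence a·b ≡ 5x + 9 (mod f). (F_11[x]/(f) is a field with 11^3 = 1331 elements since f is irreducible of degree 3.)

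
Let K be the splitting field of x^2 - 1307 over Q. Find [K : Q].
[K : Q] = 2

f(x) = x^2 - 1307 factors as (x - √1307)(x + √1307). The splitting field is K = Q(√1307). Since 1307 is squarefree and > 1, it is not a perfect square, so x^2 - 1307 is irreducible over Q and [Q(√1307) : Q] = 2. Hence [K : Q] = 2.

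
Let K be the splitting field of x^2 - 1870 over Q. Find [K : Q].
[K : Q] = 2

f(x) = x^2 - 1870 factors as (x - √1870)(x + √1870). The splitting field is K = Q(√1870). Since 1870 is squarefree and > 1, it is not a perfect square, so x^2 - 1870 is irreducible over Q and [Q(√1870) : Q] = 2. Hence [K : Q] = 2.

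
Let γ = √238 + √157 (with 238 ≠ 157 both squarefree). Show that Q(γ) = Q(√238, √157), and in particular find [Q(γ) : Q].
[Q(γ) : Q] = 4 (equivalently, Q(γ) = Q(√238, √157))

Obviously Q(γ) ⊆ Q(√238, √157), and [Q(√238, √157):Q] = 4 (since 238, 157 are distinct squarefree integers > 1 with 37366 not a perfect square). To show equality we compute the minimal polynomial of γ. From γ = √238 + √157: γ^2 = 238 + 2√(37366) + 157 = 395 + 2√(37366), so γ^2 - 395 = 2√(37366); squaring, (γ^2 - 395)^2 = 4·37366, i.e. γ^4 - 790γ^2 + 156025 - 149464 = 0, i.e. γ^4 - 790γ^2 + 6561 = 0. So γ is a root of x^4 - 790x^2 + 6561. This polynomial is irreducible over Q: it has no rational root (each ±√238 ± √157 is irrational), and any factorization into two quadratics over Q would force √(37366) ∈ Q (pairing opposite roots) or √238, √157 ∈ Q (other pairings), all impossible. Hence [Q(γ):Q] = 4 = [Q(√238, √157):Q], so Q(γ) = Q(√238, √157).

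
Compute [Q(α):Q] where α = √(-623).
[Q(α):Q] = 2

[Q(α):Q] equals the degree of the minimal polynomial of α. Here α^2 = -623 and x^2 + 623 is irreducible (d = -623 is squarefree, ≠ 1, hence not a square), so deg(m_α) = 2. Thus [Q(α):Q] = 2.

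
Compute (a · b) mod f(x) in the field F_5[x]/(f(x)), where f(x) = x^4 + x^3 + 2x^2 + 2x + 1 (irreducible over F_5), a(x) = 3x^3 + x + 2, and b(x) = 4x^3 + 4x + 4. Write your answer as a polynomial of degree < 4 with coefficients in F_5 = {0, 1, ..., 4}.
a · b ≡ x^3 + 3x^2 + x + 4 (mod f(x))

Multiply in F_5[x]: a(x)·b(x) = (3x^3 + x + 2)·(4x^3 + 4x + 4) = 2x^6 + x^4 + 4x^2 + 2x + 3. This has degree ≥ 4, so divide by f(x) over F_5: 2x^6 + x^4 + 4x^2 + 2x + 3 = (2x^2 + 3x + 4)·(x^4 + x^3 + 2x^2 + 2x + 1) + (x^3 + 3x^2 + x + 4). Hence a·b ≡ x^3 + 3x^2 + x + 4 (mod f). (F_5[x]/(f) is a field with 5^4 = 625 elements since f is irreducible of degree 4.)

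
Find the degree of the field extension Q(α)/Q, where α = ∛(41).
[Q(α):Q] = 3

The minimal polynomial of α is x^3 - 41, irreducible over Q since 41 is not a perfect cube (so x^3 - 41 has no rational root). Hence [Q(α):Q] = deg(m_α) = 3.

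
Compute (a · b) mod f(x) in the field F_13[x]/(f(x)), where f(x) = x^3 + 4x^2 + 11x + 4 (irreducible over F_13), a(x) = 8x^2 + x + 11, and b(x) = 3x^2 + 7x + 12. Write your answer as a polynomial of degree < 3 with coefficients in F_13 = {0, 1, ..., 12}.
a · b ≡ 7x^2 + 10x + 7 (mod f(x))

Multiply in F_13[x]: a(x)·b(x) = (8x^2 + x + 11)·(3x^2 + 7x + 12) = 11x^4 + 7x^3 + 6x^2 + 11x + 2. This has degree ≥ 3, so divide by f(x) over F_13: 11x^4 + 7x^3 + 6x^2 + 11x + 2 = (11x + 2)·(x^3 + 4x^2 + 11x + 4) + (7x^2 + 10x + 7). Hence a·b ≡ 7x^2 + 10x + 7 (mod f). (F_13[x]/(f) is a field with 13^3 = 2197 elements since f is irreducible of degree 3.)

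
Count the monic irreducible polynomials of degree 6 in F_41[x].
There are 791672280 monic irreducible polynomials of degree 6 over F_41

Each element of F_{41^6} that lies in no proper subfield is a root of exactly one monic irreducible of degree 6 over F_41, and each such polynomial has 6 distinct roots in F_{41^6}. By Möbius inversion the count is N_41(6) = (1/6) Σ_{d|6} μ(6/d) · 41^d = (1/6)(μ(6)·41^1 + μ(3)·41^2 + μ(2)·41^3 + μ(1)·41^6) = 4750033680/6 = 791672280.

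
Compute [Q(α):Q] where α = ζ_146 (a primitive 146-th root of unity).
[Q(α):Q] = 72

The minimal polynomial of ζ_146 over Q is the 146-th cyclotomic polynomial Φ_146(x), which is irreducible over Q and has degree φ(146) = 72. Hence [Q(α):Q] = φ(146) = 72.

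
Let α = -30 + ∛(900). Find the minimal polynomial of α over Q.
m_α(x) = x^3 + 90x^2 + 2700x + 26100

Set β = α + 30 = ∛(900), so β^3 = 900. Then (α + 30)^3 - 900 = 0, i.e. α is a root of g(x) = (x + 30)^3 - 900 = x^3 + 90x^2 + 2700x + 26100. Since g(x) = h(x + 30) where h(x) = x^3 - 900, and h is irreducible over Q (because 900 is not a perfect cube, so h has no rational root, and a monic cubic with no rational root is irreducible), g is also irreducible (irreducibility is preserved under the substitution x → x + 30). Hence m_α(x) = x^3 + 90x^2 + 2700x + 26100.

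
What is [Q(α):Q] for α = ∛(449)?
[Q(α):Q] = 3

The minimal polynomial of α is x^3 - 449, irreducible over Q since 449 is not a perfect cube (so x^3 - 449 has no rational root). Hence [Q(α):Q] = deg(m_α) = 3.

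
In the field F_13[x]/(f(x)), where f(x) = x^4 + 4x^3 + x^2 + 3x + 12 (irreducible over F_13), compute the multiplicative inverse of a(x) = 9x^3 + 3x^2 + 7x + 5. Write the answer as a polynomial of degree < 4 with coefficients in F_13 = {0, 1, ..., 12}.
a(x)^(-1) ≡ x^2 + 6x + 9 (mod f(x))

Since f is irreducible over F_13, F_13[x]/(f) is a field and a(x) ≠ 0 has an inverse. Apply the extended Euclidean algorithm to f(x) and a(x) in F_13[x]: f(x) = (3x + 11)·a(x) + (12x^2 + 2x + 9);  a(x) = (4x + 5)·(12x^2 + 2x + 9) + (12). The last nonzero remainder is the constant 12 = gcd(f, a) in F_13. Back-substituting through the division chain expresses 12 = s(x)·a(x) + t(x)·f(x) with s(x) ≡ 12x^2 + 7x + 4 (mod f), so (12x^2 + 7x + 4)·a(x) ≡ 12 (mod f). Multiplying by 12^(-1) ≡ 12 in F_13 gives a(x)^(-1) ≡ 12·(12x^2 + 7x + 4) ≡ x^2 + 6x + 9 (mod f). Check: (9x^3 + 3x^2 + 7x + 5)·(x^2 + 6x + 9) = 9x^5 + 5x^4 + 2x^3 + 9x^2 + 2x + 6 ≡ 1 (mod x^4 + 4x^3 + x^2 + 3x + 12).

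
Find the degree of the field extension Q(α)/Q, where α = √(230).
[Q(α):Q] = 2

[Q(α):Q] equals the degree of the minimal polynomial of α. Here α^2 = 230 and x^2 - 230 is irreducible (d = 230 is squarefree, ≠ 1, hence not a square), so deg(m_α) = 2. Thus [Q(α):Q] = 2.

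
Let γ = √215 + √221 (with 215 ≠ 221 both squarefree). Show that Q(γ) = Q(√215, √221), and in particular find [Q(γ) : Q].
[Q(γ) : Q] = 4 (equivalently, Q(γ) = Q(√215, √221))

Obviously Q(γ) ⊆ Q(√215, √221), and [Q(√215, √221):Q] = 4 (since 215, 221 are distinct squarefree integers > 1 with 47515 not a perfect square). To show equality we compute the minimal polynomial of γ. From γ = √215 + √221: γ^2 = 215 + 2√(47515) + 221 = 436 + 2√(47515), so γ^2 - 436 = 2√(47515); squaring, (γ^2 - 436)^2 = 4·47515, i.e. γ^4 - 872γ^2 + 190096 - 190060 = 0, i.e. γ^4 - 872γ^2 + 36 = 0. So γ is a root of x^4 - 872x^2 + 36. This polynomial is irreducible over Q: it has no rational root (each ±√215 ± √221 is irrational), and any factorization into two quadratics over Q would force √(47515) ∈ Q (pairing opposite roots) or √215, √221 ∈ Q (other pairings), all impossible. Hence [Q(γ):Q] = 4 = [Q(√215, √221):Q], so Q(γ) = Q(√215, √221).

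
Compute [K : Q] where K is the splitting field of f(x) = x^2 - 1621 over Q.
[K : Q] = 2

f(x) = x^2 - 1621 factors as (x - √1621)(x + √1621). The splitting field is K = Q(√1621). Since 1621 is squarefree and > 1, it is not a perfect square, so x^2 - 1621 is irreducible over Q and [Q(√1621) : Q] = 2. Hence [K : Q] = 2.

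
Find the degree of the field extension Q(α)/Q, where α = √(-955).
[Q(α):Q] = 2

[Q(α):Q] equals the degree of the minimal polynomial of α. Here α^2 = -955 and x^2 + 955 is irreducible (d = -955 is squarefree, ≠ 1, hence not a square), so deg(m_α) = 2. Thus [Q(α):Q] = 2.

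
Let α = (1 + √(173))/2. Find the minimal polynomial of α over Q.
m_α(x) = x^2 - x - 43

From 2α - 1 = √(173), squaring gives (2α - 1)^2 = 173, i.e. 4α^2 - 4α + 1 = 173, so α^2 - α + (1 - 173)/4 = 0. Since 173 ≡ 1 (mod 4), (1 - 173)/4 = -43 ∈ Z. The polynomial x^2 - x - 43 has discriminant 1 - 4·(-43) = 173, which is not a perfect square in Q (d = 173 is squarefree and ≠ 1), so x^2 - x - 43 is irreducible over Q. It is the minimal polynomial of α.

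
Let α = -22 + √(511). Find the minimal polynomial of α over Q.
m_α(x) = x^2 + 44x - 27

From α + 22 = √(511), squaring gives (α + 22)^2 = 511, i.e. α^2 + 44α + 484 = 511, so α^2 + 44α - 27 = 0. The discriminant of x^2 + 44x - 27 is (44)^2 - 4·(-27) = 1936 + 108 = 2044, and 4·(511) is not a perfect square in Q since 511 is squarefree and ≠ 1. Hence x^2 + 44x - 27 is irreducible over Q and is the minimal polynomial of α.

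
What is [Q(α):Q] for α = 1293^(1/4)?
[Q(α):Q] = 4

α is a root of x^4 - 1293. By Eisenstein's criterion at the prime p = 3 (which divides the constant term 1293 but p^2 = 9 does not, since 1293 is squarefree), x^4 - 1293 is irreducible over Q. Hence [Q(α):Q] = 4.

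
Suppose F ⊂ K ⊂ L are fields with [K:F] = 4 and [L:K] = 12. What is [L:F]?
[L:F] = 48

The tower law says that for any tower of field extensions F ⊂ K ⊂ L with finite degrees, [L:F] = [L:K] · [K:F]. Here this gives [L:F] = 12 · 4 = 48.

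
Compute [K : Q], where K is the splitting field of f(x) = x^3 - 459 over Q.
[K : Q] = 6

The roots of x^3 - 459 are ∛459, ω∛459, ω^2∛459 where ω = e^(2πi/3) is a primitive cube root of unity, so K = Q(∛459, ω). Now [Q(∛459):Q] = 3 (since 459 is not a perfect cube, x^3 - 459 is irreducible) and [Q(ω):Q] = 2. Both 2 and 3 divide [K:Q], and [K:Q] ≤ 3·2 = 6, so [K:Q] = 6. (Equivalently: Q(∛459) ⊂ R but ω ∉ R, so [K : Q(∛459)] = 2.)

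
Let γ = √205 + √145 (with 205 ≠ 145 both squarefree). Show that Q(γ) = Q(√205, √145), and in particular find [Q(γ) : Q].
[Q(γ) : Q] = 4 (equivalently, Q(γ) = Q(√205, √145))

Obviously Q(γ) ⊆ Q(√205, √145), and [Q(√205, √145):Q] = 4 (since 205, 145 are distinct squarefree integers > 1 with 29725 not a perfect square). To show equality we compute the minimal polynomial of γ. From γ = √205 + √145: γ^2 = 205 + 2√(29725) + 145 = 350 + 2√(29725), so γ^2 - 350 = 2√(29725); squaring, (γ^2 - 350)^2 = 4·29725, i.e. γ^4 - 700γ^2 + 122500 - 118900 = 0, i.e. γ^4 - 700γ^2 + 3600 = 0. So γ is a root of x^4 - 700x^2 + 3600. This polynomial is irreducible over Q: it has no rational root (each ±√205 ± √145 is irrational), and any factorization into two quadratics over Q would force √(29725) ∈ Q (pairing opposite roots) or √205, √145 ∈ Q (other pairings), all impossible. Hence [Q(γ):Q] = 4 = [Q(√205, √145):Q], so Q(γ) = Q(√205, √145).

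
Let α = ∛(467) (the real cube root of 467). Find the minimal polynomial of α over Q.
m_α(x) = x^3 - 467

α satisfies α^3 = 467, so x^3 - 467 annihilates α. By the rational root test, a rational root p/q (in lowest terms) of x^3 - 467 would satisfy p^3 = 467 q^3, forcing q = 1 and p^3 = 467; but 467 is not a perfect cube, contradiction. A monic cubic over Q with no rational root is irreducible (any nontrivial factorization would include a linear factor). Hence x^3 - 467 is the minimal polynomial of α, and in particular [Q(α):Q] = 3.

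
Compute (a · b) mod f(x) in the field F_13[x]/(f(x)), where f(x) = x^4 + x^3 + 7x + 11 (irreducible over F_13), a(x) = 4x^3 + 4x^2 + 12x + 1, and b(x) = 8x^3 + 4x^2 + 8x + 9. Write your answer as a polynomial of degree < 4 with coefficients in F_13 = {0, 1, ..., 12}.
a · b ≡ 6x^3 + 10x^2 + 6x + 5 (mod f(x))

Multiply in F_13[x]: a(x)·b(x) = (4x^3 + 4x^2 + 12x + 1)·(8x^3 + 4x^2 + 8x + 9) = 6x^6 + 9x^5 + x^4 + 7x^3 + 6x^2 + 12x + 9. This has degree ≥ 4, so divide by f(x) over F_13: 6x^6 + 9x^5 + x^4 + 7x^3 + 6x^2 + 12x + 9 = (6x^2 + 3x + 11)·(x^4 + x^3 + 7x + 11) + (6x^3 + 10x^2 + 6x + 5). Hence a·b ≡ 6x^3 + 10x^2 + 6x + 5 (mod f). (F_13[x]/(f) is a field with 13^4 = 28561 elements since f is irreducible of degree 4.)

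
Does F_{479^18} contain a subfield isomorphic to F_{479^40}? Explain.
No: F_{479^40} is not a subfield of F_{479^18}

F_{p^m} embeds in F_{p^n} iff m | n. Here 40 ∤ 18 (since 18 = 0·40 + 18 with remainder 18 ≠ 0), so F_{479^40} is not a subfield of F_{479^18}. Equivalently: if it were, the tower law would give 40 = [F_{479^40}:F_479] dividing [F_{479^18}:F_479] = 18, contradiction.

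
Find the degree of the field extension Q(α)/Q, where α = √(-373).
[Q(α):Q] = 2

[Q(α):Q] equals the degree of the minimal polynomial of α. Here α^2 = -373 and x^2 + 373 is irreducible (d = -373 is squarefree, ≠ 1, hence not a square), so deg(m_α) = 2. Thus [Q(α):Q] = 2.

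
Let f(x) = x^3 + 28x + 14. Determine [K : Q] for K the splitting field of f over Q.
[K : Q] = 6

By the rational root test, any rational root of the monic integer polynomial f(x) = x^3 + 28x + 14 must be an integer dividing the constant term 14, i.e. one of ±{1, 2, 7, 14}. Evaluating: f(1) = 43, f(-1) = -15, f(2) = 78, f(-2) = -50, f(7) = 553, f(-7) = -525, f(14) = 3150, f(-14) = -3122; none is 0, so f has no rational root and is therefore irreducible over Q (a cubic with no linear factor over a field is irreducible). For an irreducible cubic, the Galois group is A_3 or S_3 according as the discriminant disc(f) = -4a^3 - 27b^2 = -4·(28)^3 - 27·(14)^2 = -93100 is or is not a square in Q. Here disc(f) = -93100 is not a perfect square in Q, so the Galois group of f over Q is not contained in A_3 and must be all of S_3. The splitting field has degree |S_3| = 6 over Q, so [K : Q] = 6.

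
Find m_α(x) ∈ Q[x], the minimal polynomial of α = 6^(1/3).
m_α(x) = x^3 - 6

α satisfies α^3 = 6, so x^3 - 6 annihilates α. By the rational root test, a rational root p/q (in lowest terms) of x^3 - 6 would satisfy p^3 = 6 q^3, forcing q = 1 and p^3 = 6; but 6 is not a perfect cube, contradiction. A monic cubic over Q with no rational root is irreducible (any nontrivial factorization would include a linear factor). Hence x^3 - 6 is the minimal polynomial of α, and in particular [Q(α):Q] = 3.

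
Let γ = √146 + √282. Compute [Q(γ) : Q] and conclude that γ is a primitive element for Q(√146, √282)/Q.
[Q(γ) : Q] = 4 (equivalently, Q(γ) = Q(√146, √282))

Obviously Q(γ) ⊆ Q(√146, √282), and [Q(√146, √282):Q] = 4 (since 146, 282 are distinct squarefree integers > 1 with 41172 not a perfect square). To show equality we compute the minimal polynomial of γ. From γ = √146 + √282: γ^2 = 146 + 2√(41172) + 282 = 428 + 2√(41172), so γ^2 - 428 = 2√(41172); squaring, (γ^2 - 428)^2 = 4·41172, i.e. γ^4 - 856γ^2 + 183184 - 164688 = 0, i.e. γ^4 - 856γ^2 + 18496 = 0. So γ is a root of x^4 - 856x^2 + 18496. This polynomial is irreducible over Q: it has no rational root (each ±√146 ± √282 is irrational), and any factorization into two quadratics over Q would force √(41172) ∈ Q (pairing opposite roots) or √146, √282 ∈ Q (other pairings), all impossible. Hence [Q(γ):Q] = 4 = [Q(√146, √282):Q], so Q(γ) = Q(√146, √282).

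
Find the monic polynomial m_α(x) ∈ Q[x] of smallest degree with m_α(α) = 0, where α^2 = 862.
m_α(x) = x^2 - 862

α satisfies α^2 - 862 = 0, so x^2 - 862 annihilates α. Since d = 862 is squarefree and ≠ 1, it is not a perfect square in Q, so x^2 - 862 has no rational root and is therefore irreducible over Q (a degree-2 polynomial over a field is irreducible iff it has no root). Hence m_α(x) = x^2 - 862.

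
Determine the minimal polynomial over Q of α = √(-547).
m_α(x) = x^2 + 547

α satisfies α^2 + 547 = 0, so x^2 + 547 annihilates α. Since d = -547 is squarefree and ≠ 1, it is not a perfect square in Q, so x^2 + 547 has no rational root and is therefore irreducible over Q (a degree-2 polynomial over a field is irreducible iff it has no root). Hence m_α(x) = x^2 + 547.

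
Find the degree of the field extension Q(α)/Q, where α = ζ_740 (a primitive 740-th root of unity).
[Q(α):Q] = 288

The minimal polynomial of ζ_740 over Q is the 740-th cyclotomic polynomial Φ_740(x), which is irreducible over Q and has degree φ(740) = 288. Hence [Q(α):Q] = φ(740) = 288.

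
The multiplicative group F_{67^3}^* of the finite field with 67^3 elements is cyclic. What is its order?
|F_{67^3}^*| = 300762

F_{67^3} has 67^3 = 300763 elements; its multiplicative group consists of all nonzero elements, so |F_{67^3}^*| = 300763 - 1 = 300762. (It is cyclic since any finite subgroup of the multiplicative group of a field is cyclic.)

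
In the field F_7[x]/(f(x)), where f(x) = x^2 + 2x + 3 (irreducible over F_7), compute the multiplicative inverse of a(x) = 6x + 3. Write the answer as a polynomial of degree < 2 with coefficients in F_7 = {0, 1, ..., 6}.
a(x)^(-1) ≡ 2x + 3 (mod f(x))

Since f is irreducible over F_7, F_7[x]/(f) is a field and a(x) ≠ 0 has an inverse. Apply the extended Euclidean algorithm to f(x) and a(x) in F_7[x]: f(x) = (6x + 2)·a(x) + (4). The last nonzero remainder is the constant 4 = gcd(f, a) in F_7. Back-substituting through the division chain expresses 4 = s(x)·a(x) + t(x)·f(x) with s(x) ≡ x + 5 (mod f), so (x + 5)·a(x) ≡ 4 (mod f). Multiplying by 4^(-1) ≡ 2 in F_7 gives a(x)^(-1) ≡ 2·(x + 5) ≡ 2x + 3 (mod f). Check: (6x + 3)·(2x + 3) = 5x^2 + 3x + 2 ≡ 1 (mod x^2 + 2x + 3).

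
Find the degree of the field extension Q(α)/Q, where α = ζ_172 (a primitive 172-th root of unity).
[Q(α):Q] = 84

The minimal polynomial of ζ_172 over Q is the 172-th cyclotomic polynomial Φ_172(x), which is irreducible over Q and has degree φ(172) = 84. Hence [Q(α):Q] = φ(172) = 84.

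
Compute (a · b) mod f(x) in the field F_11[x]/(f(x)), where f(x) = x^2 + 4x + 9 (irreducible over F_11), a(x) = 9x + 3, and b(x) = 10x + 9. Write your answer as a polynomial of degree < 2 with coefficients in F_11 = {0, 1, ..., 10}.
a · b ≡ 4x + 9 (mod f(x))

Multiply in F_11[x]: a(x)·b(x) = (9x + 3)·(10x + 9) = 2x^2 + x + 5. This has degree ≥ 2, so divide by f(x) over F_11: 2x^2 + x + 5 = (2)·(x^2 + 4x + 9) + (4x + 9). Hence a·b ≡ 4x + 9 (mod f). (F_11[x]/(f) is a field with 11^2 = 121 elements since f is irreducible of degree 2.)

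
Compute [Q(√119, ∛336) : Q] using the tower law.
[Q(√119, ∛336) : Q] = 6

Let L = Q(√119, ∛336). Since Q(√119) ⊂ L and [Q(√119):Q] = 2, the tower law gives 2 | [L:Q]. Likewise Q(∛336) ⊂ L with [Q(∛336):Q] = 3 (because 336 is not a perfect cube), so 3 | [L:Q]. As gcd(2,3) = 1, [L:Q] is divisible by 6. Conversely L is generated over Q by √119 and ∛336, so [L:Q] ≤ 2·3 = 6. Therefore [Q(√119, ∛336) : Q] = 6.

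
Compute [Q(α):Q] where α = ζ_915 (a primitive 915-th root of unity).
[Q(α):Q] = 480

The minimal polynomial of ζ_915 over Q is the 915-th cyclotomic polynomial Φ_915(x), which is irreducible over Q and has degree φ(915) = 480. Hence [Q(α):Q] = φ(915) = 480.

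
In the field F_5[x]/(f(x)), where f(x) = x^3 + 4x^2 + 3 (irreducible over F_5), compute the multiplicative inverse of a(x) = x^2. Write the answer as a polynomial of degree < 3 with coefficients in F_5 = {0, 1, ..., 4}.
a(x)^(-1) ≡ 3x + 2 (mod f(x))

Since f is irreducible over F_5, F_5[x]/(f) is a field and a(x) ≠ 0 has an inverse. Apply the extended Euclidean algorithm to f(x) and a(x) in F_5[x]: f(x) = (x + 4)·a(x) + (3). The last nonzero remainder is the constant 3 = gcd(f, a) in F_5. Back-substituting through the division chain expresses 3 = s(x)·a(x) + t(x)·f(x) with s(x) ≡ 4x + 1 (mod f), so (4x + 1)·a(x) ≡ 3 (mod f). Multiplying by 3^(-1) ≡ 2 in F_5 gives a(x)^(-1) ≡ 2·(4x + 1) ≡ 3x + 2 (mod f). Check: (x^2)·(3x + 2) = 3x^3 + 2x^2 ≡ 1 (mod x^3 + 4x^2 + 3).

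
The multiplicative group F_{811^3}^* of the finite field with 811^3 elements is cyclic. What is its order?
|F_{811^3}^*| = 533411730

F_{811^3} has 811^3 = 533411731 elements; its multiplicative group consists of all nonzero elements, so |F_{811^3}^*| = 533411731 - 1 = 533411730. (It is cyclic since any finite subgroup of the multiplicative group of a field is cyclic.)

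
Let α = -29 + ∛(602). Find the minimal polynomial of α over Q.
m_α(x) = x^3 + 87x^2 + 2523x + 23787

Set β = α + 29 = ∛(602), so β^3 = 602. Then (α + 29)^3 - 602 = 0, i.e. α is a root of g(x) = (x + 29)^3 - 602 = x^3 + 87x^2 + 2523x + 23787. Since g(x) = h(x + 29) where h(x) = x^3 - 602, and h is irreducible over Q (because 602 is not a perfect cube, so h has no rational root, and a monic cubic with no rational root is irreducible), g is also irreducible (irreducibility is preserved under the substitution x → x + 29). Hence m_α(x) = x^3 + 87x^2 + 2523x + 23787.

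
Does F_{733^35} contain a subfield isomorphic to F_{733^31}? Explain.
No: F_{733^31} is not a subfield of F_{733^35}

F_{p^m} embeds in F_{p^n} iff m | n. Here 31 ∤ 35 (since 35 = 1·31 + 4 with remainder 4 ≠ 0), so F_{733^31} is not a subfield of F_{733^35}. Equivalently: if it were, the tower law would give 31 = [F_{733^31}:F_733] dividing [F_{733^35}:F_733] = 35, contradiction.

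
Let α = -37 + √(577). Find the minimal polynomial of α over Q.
m_α(x) = x^2 + 74x + 792

From α + 37 = √(577), squaring gives (α + 37)^2 = 577, i.e. α^2 + 74α + 1369 = 577, so α^2 + 74α + 792 = 0. The discriminant of x^2 + 74x + 792 is (74)^2 - 4·(792) = 5476 - 3168 = 2308, and 4·(577) is not a perfect square in Q since 577 is squarefree and ≠ 1. Hence x^2 + 74x + 792 is irreducible over Q and is the minimal polynomial of α.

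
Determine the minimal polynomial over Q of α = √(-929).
m_α(x) = x^2 + 929

α satisfies α^2 + 929 = 0, so x^2 + 929 annihilates α. Since d = -929 is squarefree and ≠ 1, it is not a perfect square in Q, so x^2 + 929 has no rational root and is therefore irreducible over Q (a degree-2 polynomial over a field is irreducible iff it has no root). Hence m_α(x) = x^2 + 929.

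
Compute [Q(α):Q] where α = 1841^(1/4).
[Q(α):Q] = 4

α is a root of x^4 - 1841. By Eisenstein's criterion at the prime p = 7 (which divides the constant term 1841 but p^2 = 49 does not, since 1841 is squarefree), x^4 - 1841 is irreducible over Q. Hence [Q(α):Q] = 4.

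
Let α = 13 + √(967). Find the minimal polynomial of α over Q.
m_α(x) = x^2 - 26x - 798

From α - 13 = √(967), squaring gives (α - 13)^2 = 967, i.e. α^2 - 26α + 169 = 967, so α^2 - 26α - 798 = 0. The discriminant of x^2 - 26x - 798 is (-26)^2 - 4·(-798) = 676 + 3192 = 3868, and 4·(967) is not a perfect square in Q since 967 is squarefree and ≠ 1. Hence x^2 - 26x - 798 is irreducible over Q and is the minimal polynomial of α.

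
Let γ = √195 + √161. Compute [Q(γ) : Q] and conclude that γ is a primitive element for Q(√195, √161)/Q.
[Q(γ) : Q] = 4 (equivalently, Q(γ) = Q(√195, √161))

Obviously Q(γ) ⊆ Q(√195, √161), and [Q(√195, √161):Q] = 4 (since 195, 161 are distinct squarefree integers > 1 with 31395 not a perfect square). To show equality we compute the minimal polynomial of γ. From γ = √195 + √161: γ^2 = 195 + 2√(31395) + 161 = 356 + 2√(31395), so γ^2 - 356 = 2√(31395); squaring, (γ^2 - 356)^2 = 4·31395, i.e. γ^4 - 712γ^2 + 126736 - 125580 = 0, i.e. γ^4 - 712γ^2 + 1156 = 0. So γ is a root of x^4 - 712x^2 + 1156. This polynomial is irreducible over Q: it has no rational root (each ±√195 ± √161 is irrational), and any factorization into two quadratics over Q would force √(31395) ∈ Q (pairing opposite roots) or √195, √161 ∈ Q (other pairings), all impossible. Hence [Q(γ):Q] = 4 = [Q(√195, √161):Q], so Q(γ) = Q(√195, √161).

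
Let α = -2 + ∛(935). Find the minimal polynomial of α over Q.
m_α(x) = x^3 + 6x^2 + 12x - 927

Set β = α + 2 = ∛(935), so β^3 = 935. Then (α + 2)^3 - 935 = 0, i.e. α is a root of g(x) = (x + 2)^3 - 935 = x^3 + 6x^2 + 12x - 927. Since g(x) = h(x + 2) where h(x) = x^3 - 935, and h is irreducible over Q (because 935 is not a perfect cube, so h has no rational root, and a monic cubic with no rational root is irreducible), g is also irreducible (irreducibility is preserved under the substitution x → x + 2). Hence m_α(x) = x^3 + 6x^2 + 12x - 927.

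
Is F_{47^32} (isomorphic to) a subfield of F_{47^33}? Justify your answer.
No: F_{47^32} is not a subfield of F_{47^33}

F_{p^m} embeds in F_{p^n} iff m | n. Here 32 ∤ 33 (since 33 = 1·32 + 1 with remainder 1 ≠ 0), so F_{47^32} is not a subfield of F_{47^33}. Equivalently: if it were, the tower law would give 32 = [F_{47^32}:F_47] dividing [F_{47^33}:F_47] = 33, contradiction.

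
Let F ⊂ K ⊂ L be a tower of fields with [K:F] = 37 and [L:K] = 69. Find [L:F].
[L:F] = 2553

The tower law says that for any tower of field extensions F ⊂ K ⊂ L with finite degrees, [L:F] = [L:K] · [K:F]. Here this gives [L:F] = 69 · 37 = 2553.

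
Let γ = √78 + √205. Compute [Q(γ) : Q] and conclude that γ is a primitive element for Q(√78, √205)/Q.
[Q(γ) : Q] = 4 (equivalently, Q(γ) = Q(√78, √205))

Obviously Q(γ) ⊆ Q(√78, √205), and [Q(√78, √205):Q] = 4 (since 78, 205 are distinct squarefree integers > 1 with 15990 not a perfect square). To show equality we compute the minimal polynomial of γ. From γ = √78 + √205: γ^2 = 78 + 2√(15990) + 205 = 283 + 2√(15990), so γ^2 - 283 = 2√(15990); squaring, (γ^2 - 283)^2 = 4·15990, i.e. γ^4 - 566γ^2 + 80089 - 63960 = 0, i.e. γ^4 - 566γ^2 + 16129 = 0. So γ is a root of x^4 - 566x^2 + 16129. This polynomial is irreducible over Q: it has no rational root (each ±√78 ± √205 is irrational), and any factorization into two quadratics over Q would force √(15990) ∈ Q (pairing opposite roots) or √78, √205 ∈ Q (other pairings), all impossible. Hence [Q(γ):Q] = 4 = [Q(√78, √205):Q], so Q(γ) = Q(√78, √205).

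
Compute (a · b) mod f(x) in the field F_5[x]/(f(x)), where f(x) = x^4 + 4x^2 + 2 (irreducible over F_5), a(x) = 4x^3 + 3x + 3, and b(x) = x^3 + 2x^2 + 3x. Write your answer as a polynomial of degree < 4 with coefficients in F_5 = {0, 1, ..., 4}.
a · b ≡ 2x^3 + x^2 + 3x + 2 (mod f(x))

Multiply in F_5[x]: a(x)·b(x) = (4x^3 + 3x + 3)·(x^3 + 2x^2 + 3x) = 4x^6 + 3x^5 + 4x^3 + 4x. This has degree ≥ 4, so divide by f(x) over F_5: 4x^6 + 3x^5 + 4x^3 + 4x = (4x^2 + 3x + 4)·(x^4 + 4x^2 + 2) + (2x^3 + x^2 + 3x + 2). Hence a·b ≡ 2x^3 + x^2 + 3x + 2 (mod f). (F_5[x]/(f) is a field with 5^4 = 625 elements since f is irreducible of degree 4.)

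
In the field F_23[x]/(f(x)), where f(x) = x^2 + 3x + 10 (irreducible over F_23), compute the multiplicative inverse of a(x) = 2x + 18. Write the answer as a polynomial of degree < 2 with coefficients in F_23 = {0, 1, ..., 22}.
a(x)^(-1) ≡ 7x + 4 (mod f(x))

Since f is irreducible over F_23, F_23[x]/(f) is a field and a(x) ≠ 0 has an inverse. Apply the extended Euclidean algorithm to f(x) and a(x) in F_23[x]: f(x) = (12x + 20)·a(x) + (18). The last nonzero remainder is the constant 18 = gcd(f, a) in F_23. Back-substituting through the division chain expresses 18 = s(x)·a(x) + t(x)·f(x) with s(x) ≡ 11x + 3 (mod f), so (11x + 3)·a(x) ≡ 18 (mod f). Multiplying by 18^(-1) ≡ 9 in F_23 gives a(x)^(-1) ≡ 9·(11x + 3) ≡ 7x + 4 (mod f). Check: (2x + 18)·(7x + 4) = 14x^2 + 19x + 3 ≡ 1 (mod x^2 + 3x + 10).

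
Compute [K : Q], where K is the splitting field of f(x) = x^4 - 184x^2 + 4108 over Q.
[K : Q] = 4

Solving the quadratic in x^2: x^2 = (184 ± √(184^2 - 4·4108))/2 = (184 ± √17424)/2 = (184 ± 132)/2, giving x^2 = 158 or x^2 = 26. So f(x) = (x^2 - 158)(x^2 - 26) and the roots of f are ±√158, ±√26. Hence the splitting field is K = Q(√158, √26). Since 158 and 26 are distinct squarefree integers > 1, their product 4108 is not a perfect square, so √26 ∉ Q(√158). By the tower law [K:Q] = [Q(√158,√26):Q(√158)] · [Q(√158):Q] = 2 · 2 = 4.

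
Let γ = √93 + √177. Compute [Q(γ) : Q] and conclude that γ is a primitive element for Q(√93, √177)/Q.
[Q(γ) : Q] = 4 (equivalently, Q(γ) = Q(√93, √177))

Obviously Q(γ) ⊆ Q(√93, √177), and [Q(√93, √177):Q] = 4 (since 93, 177 are distinct squarefree integers > 1 with 16461 not a perfect square). To show equality we compute the minimal polynomial of γ. From γ = √93 + √177: γ^2 = 93 + 2√(16461) + 177 = 270 + 2√(16461), so γ^2 - 270 = 2√(16461); squaring, (γ^2 - 270)^2 = 4·16461, i.e. γ^4 - 540γ^2 + 72900 - 65844 = 0, i.e. γ^4 - 540γ^2 + 7056 = 0. So γ is a root of x^4 - 540x^2 + 7056. This polynomial is irreducible over Q: it has no rational root (each ±√93 ± √177 is irrational), and any factorization into two quadratics over Q would force √(16461) ∈ Q (pairing opposite roots) or √93, √177 ∈ Q (other pairings), all impossible. Hence [Q(γ):Q] = 4 = [Q(√93, √177):Q], so Q(γ) = Q(√93, √177).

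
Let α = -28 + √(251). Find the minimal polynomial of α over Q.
m_α(x) = x^2 + 56x + 533

From α + 28 = √(251), squaring gives (α + 28)^2 = 251, i.e. α^2 + 56α + 784 = 251, so α^2 + 56α + 533 = 0. The discriminant of x^2 + 56x + 533 is (56)^2 - 4·(533) = 3136 - 2132 = 1004, and 4·(251) is not a perfect square in Q since 251 is squarefree and ≠ 1. Hence x^2 + 56x + 533 is irreducible over Q and is the minimal polynomial of α.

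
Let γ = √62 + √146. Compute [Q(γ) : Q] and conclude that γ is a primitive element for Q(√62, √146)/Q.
[Q(γ) : Q] = 4 (equivalently, Q(γ) = Q(√62, √146))

Obviously Q(γ) ⊆ Q(√62, √146), and [Q(√62, √146):Q] = 4 (since 62, 146 are distinct squarefree integers > 1 with 9052 not a perfect square). To show equality we compute the minimal polynomial of γ. From γ = √62 + √146: γ^2 = 62 + 2√(9052) + 146 = 208 + 2√(9052), so γ^2 - 208 = 2√(9052); squaring, (γ^2 - 208)^2 = 4·9052, i.e. γ^4 - 416γ^2 + 43264 - 36208 = 0, i.e. γ^4 - 416γ^2 + 7056 = 0. So γ is a root of x^4 - 416x^2 + 7056. This polynomial is irreducible over Q: it has no rational root (each ±√62 ± √146 is irrational), and any factorization into two quadratics over Q would force √(9052) ∈ Q (pairing opposite roots) or √62, √146 ∈ Q (other pairings), all impossible. Hence [Q(γ):Q] = 4 = [Q(√62, √146):Q], so Q(γ) = Q(√62, √146).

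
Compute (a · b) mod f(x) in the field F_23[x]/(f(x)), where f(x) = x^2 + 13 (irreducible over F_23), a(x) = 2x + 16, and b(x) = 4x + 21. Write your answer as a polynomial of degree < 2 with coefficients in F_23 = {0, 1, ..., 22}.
a · b ≡ 14x + 2 (mod f(x))

Multiply in F_23[x]: a(x)·b(x) = (2x + 16)·(4x + 21) = 8x^2 + 14x + 14. This has degree ≥ 2, so divide by f(x) over F_23: 8x^2 + 14x + 14 = (8)·(x^2 + 13) + (14x + 2). Hence a·b ≡ 14x + 2 (mod f). (F_23[x]/(f) is a field with 23^2 = 529 elements since f is irreducible of degree 2.)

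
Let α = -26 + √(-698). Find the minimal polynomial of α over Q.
m_α(x) = x^2 + 52x + 1374

From α + 26 = √(-698), squaring gives (α + 26)^2 = -698, i.e. α^2 + 52α + 676 = -698, so α^2 + 52α + 1374 = 0. The discriminant of x^2 + 52x + 1374 is (52)^2 - 4·(1374) = 2704 - 5496 = -2792, and 4·(-698) is not a perfect square in Q since -698 is squarefree and ≠ 1. Hence x^2 + 52x + 1374 is irreducible over Q and is the minimal polynomial of α.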